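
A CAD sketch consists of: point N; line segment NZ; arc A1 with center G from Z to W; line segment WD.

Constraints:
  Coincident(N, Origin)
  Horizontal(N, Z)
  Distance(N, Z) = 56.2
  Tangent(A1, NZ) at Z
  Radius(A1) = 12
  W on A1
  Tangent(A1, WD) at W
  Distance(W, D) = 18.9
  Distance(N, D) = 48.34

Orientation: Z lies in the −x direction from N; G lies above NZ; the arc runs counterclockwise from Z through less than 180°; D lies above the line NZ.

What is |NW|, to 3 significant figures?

45.5

Checks: |NZ| = 56.20 ✓; |GW| = 12.00 ✓; ∠(GW, WD) = 90.00° ✓; |WD| = 18.90 ✓; |ND| = 48.34 ✓.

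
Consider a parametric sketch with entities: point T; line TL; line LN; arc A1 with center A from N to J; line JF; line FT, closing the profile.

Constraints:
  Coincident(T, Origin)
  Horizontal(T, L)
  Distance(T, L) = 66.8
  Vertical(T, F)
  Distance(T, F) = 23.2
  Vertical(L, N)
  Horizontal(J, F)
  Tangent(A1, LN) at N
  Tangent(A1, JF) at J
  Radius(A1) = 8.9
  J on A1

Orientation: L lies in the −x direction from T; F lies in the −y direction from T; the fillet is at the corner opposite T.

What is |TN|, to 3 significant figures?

68.3

The virtual corner opposite T is at (-66.8, -23.2). A1 meets LN tangentially, so AN is at right angles to LN and the tangent condition forces AJ to be normal to JF, with radius 8.9, so the center A sits 8.9 in from both sides at A = (-57.9, -14.3). That places the tangent points at N = (-66.8, -14.3) on LN and J = (-57.9, -23.2) on JF. Then |TN| = |N − T| = 68.3.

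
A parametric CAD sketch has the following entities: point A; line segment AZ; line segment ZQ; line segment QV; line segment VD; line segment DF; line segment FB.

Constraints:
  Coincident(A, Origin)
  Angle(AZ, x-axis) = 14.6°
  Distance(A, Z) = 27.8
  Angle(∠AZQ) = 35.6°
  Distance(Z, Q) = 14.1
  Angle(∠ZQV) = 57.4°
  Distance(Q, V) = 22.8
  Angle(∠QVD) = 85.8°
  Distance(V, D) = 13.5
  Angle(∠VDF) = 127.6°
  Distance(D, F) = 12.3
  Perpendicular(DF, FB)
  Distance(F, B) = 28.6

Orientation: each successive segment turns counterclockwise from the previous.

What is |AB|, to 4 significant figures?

18.04

∠VDF = 127.6° gives DF at 68.20° from the x-axis; with |DF| = 12.3, F = (35.88, 4.822). DF is perpendicular to FB, so FB runs at 158.2°; with |FB| = 28.6, B = (9.326, 15.44). Then |AB| = |B − A| = 18.04.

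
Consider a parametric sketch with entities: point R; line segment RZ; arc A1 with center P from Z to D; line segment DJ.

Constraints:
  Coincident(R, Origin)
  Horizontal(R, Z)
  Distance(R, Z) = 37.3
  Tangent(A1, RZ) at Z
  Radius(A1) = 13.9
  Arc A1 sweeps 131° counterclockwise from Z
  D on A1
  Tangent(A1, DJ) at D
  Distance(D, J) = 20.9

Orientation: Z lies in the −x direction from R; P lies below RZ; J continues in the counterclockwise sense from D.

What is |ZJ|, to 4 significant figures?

38.93

On A1, Z sits at bearing 90° from P; a 131° counterclockwise sweep puts D at bearing 221°, so D = P + 13.9·(cos 221°, sin 221°) = (-47.79, -23.02). Tangency of A1 to DJ means the radius PD is perpendicular to DJ, so DJ runs along (−sin 221°, cos 221°); with |DJ| = 20.9, J = (-34.08, -38.79). Then |ZJ| = |J − Z| = 38.93.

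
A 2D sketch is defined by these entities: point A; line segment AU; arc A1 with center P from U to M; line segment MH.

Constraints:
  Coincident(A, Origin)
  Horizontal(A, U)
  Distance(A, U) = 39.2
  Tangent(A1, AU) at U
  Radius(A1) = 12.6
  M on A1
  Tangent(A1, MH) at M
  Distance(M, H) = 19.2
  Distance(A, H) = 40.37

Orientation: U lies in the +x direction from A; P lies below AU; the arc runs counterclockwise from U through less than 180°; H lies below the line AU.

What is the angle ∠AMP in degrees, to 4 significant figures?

158.6°

Checks: A.y = 0.00, U.y = 0.00 ✓; |PM| = 12.60 ✓; ∠(PM, MH) = 90.00° ✓; |MH| = 19.20 ✓; |AH| = 40.37 ✓.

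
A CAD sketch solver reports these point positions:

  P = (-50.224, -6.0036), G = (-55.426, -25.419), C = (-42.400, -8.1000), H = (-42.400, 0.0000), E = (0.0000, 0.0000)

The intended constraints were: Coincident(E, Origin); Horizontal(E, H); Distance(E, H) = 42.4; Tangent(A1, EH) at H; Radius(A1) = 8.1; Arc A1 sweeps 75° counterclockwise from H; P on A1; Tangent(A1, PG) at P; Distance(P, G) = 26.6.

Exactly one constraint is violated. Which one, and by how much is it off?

Distance(P, G) = 26.6 — off by 6.50.

E = (0.00, 0.00) ✓; E.y = 0.00, H.y = 0.00 ✓; |EH| = 42.40 ✓; ∠(CH, HE) = 90.00° ✓; |CH| = 8.100 ✓; bearing(C→P) − bearing(C→H) = 75.00° ✓; |CP| = 8.100 ✓; ∠(CP, PG) = 90.00° ✓; |PG| = 20.10 ✗.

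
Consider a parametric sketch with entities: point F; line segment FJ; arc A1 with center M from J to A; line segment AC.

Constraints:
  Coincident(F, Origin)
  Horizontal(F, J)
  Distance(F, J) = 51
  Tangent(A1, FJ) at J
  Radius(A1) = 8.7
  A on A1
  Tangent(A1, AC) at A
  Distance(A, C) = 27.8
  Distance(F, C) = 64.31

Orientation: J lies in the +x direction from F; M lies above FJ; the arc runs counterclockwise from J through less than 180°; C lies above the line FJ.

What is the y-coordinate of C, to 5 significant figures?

37.812

Checks: F = (0.00, 0.00) ✓; ∠(MJ, JF) = 90.00° ✓; |MJ| = 8.700 ✓; |MA| = 8.700 ✓; ∠(MA, AC) = 90.00° ✓; |AC| = 27.80 ✓; |FC| = 64.31 ✓.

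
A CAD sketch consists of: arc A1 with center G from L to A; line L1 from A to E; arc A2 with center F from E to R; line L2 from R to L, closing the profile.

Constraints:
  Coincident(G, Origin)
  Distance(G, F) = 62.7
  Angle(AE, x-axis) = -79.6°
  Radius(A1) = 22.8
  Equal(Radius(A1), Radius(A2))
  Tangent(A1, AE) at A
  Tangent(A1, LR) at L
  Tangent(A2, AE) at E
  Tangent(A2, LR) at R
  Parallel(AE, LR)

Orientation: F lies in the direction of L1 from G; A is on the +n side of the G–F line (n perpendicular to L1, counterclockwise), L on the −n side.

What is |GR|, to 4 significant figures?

66.72

Tangency of A1 to both parallel lines with radius 22.8 puts A and L at G ± 22.8·n: A = (22.43, 4.116), L = (-22.43, -4.116). Equal radii place E and R the same way about F: E = F + 22.8·n = (33.74, -57.55), R = F − 22.8·n = (-11.11, -65.79). Then |GR| = |R − G| = 66.72.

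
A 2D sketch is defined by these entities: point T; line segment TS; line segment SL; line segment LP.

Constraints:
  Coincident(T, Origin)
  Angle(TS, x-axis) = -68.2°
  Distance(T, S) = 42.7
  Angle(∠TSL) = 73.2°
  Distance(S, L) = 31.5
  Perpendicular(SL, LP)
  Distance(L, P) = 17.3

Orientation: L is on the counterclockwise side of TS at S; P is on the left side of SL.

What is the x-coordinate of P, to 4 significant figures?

29.68

∠TSL = 73.2°, so SL runs at -68.2° + (180° − 73.2°) = 38.60° from the x-axis; with |SL| = 31.5, L = S + 31.5·(cos 38.60°, sin 38.60°) = (40.48, -19.99). SL ⟂ LP; with |LP| = 17.3 on the left of SL, P = L + 17.3·(-0.6239, 0.7815) = (29.68, -6.474). So P.x = 29.68.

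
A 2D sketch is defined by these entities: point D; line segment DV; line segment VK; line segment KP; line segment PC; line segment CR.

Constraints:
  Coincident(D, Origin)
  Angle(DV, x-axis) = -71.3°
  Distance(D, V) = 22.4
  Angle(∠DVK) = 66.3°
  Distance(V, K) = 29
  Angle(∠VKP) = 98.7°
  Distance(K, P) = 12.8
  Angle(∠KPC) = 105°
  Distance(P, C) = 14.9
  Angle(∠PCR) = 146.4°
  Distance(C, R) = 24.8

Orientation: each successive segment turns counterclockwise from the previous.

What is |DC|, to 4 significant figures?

8.497

∠VKP = 98.7° gives KP at 123.7° from the x-axis; with |KP| = 12.8, P = (21.49, 8.986). ∠KPC = 105.0° gives PC at -161.3° from the x-axis; with |PC| = 14.9, C = (7.381, 4.209). Then |DC| = |C − D| = 8.497.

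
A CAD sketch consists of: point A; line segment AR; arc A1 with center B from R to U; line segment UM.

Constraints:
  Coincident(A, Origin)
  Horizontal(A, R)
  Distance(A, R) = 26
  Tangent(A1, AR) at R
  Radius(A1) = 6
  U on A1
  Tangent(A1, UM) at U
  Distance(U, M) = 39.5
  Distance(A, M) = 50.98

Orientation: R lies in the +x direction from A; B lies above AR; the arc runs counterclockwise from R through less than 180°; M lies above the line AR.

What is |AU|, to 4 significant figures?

32.68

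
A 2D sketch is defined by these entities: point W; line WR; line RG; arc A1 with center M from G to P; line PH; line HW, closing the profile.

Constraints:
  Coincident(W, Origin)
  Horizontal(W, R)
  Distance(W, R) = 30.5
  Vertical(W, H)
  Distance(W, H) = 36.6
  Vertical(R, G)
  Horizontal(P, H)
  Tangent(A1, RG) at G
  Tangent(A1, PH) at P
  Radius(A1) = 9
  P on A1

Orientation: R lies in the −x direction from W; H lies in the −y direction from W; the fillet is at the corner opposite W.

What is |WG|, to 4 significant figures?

41.13

The virtual corner opposite W is at (-30.50, -36.60). Tangency of A1 to RG means the radius MG is perpendicular to RG and A1 meets PH tangentially, so MP is at right angles to PH, with radius 9.0, so the center M sits 9.0 in from both sides at M = (-21.50, -27.60). That places the tangent points at G = (-30.50, -27.60) on RG and P = (-21.50, -36.60) on PH. Then |WG| = |G − W| = 41.13.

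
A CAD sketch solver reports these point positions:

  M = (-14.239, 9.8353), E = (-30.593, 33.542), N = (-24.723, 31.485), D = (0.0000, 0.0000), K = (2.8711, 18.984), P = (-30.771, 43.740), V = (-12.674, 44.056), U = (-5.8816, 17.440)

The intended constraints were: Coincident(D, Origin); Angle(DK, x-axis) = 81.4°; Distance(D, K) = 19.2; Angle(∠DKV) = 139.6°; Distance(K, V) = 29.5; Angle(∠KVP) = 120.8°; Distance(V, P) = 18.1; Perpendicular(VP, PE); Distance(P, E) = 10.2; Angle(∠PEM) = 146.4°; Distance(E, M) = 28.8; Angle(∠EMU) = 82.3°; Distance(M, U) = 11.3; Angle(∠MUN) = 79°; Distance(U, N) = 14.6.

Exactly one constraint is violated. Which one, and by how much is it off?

Distance(U, N) = 14.6 — off by 8.90.

D = (0.00, 0.00) ✓; DK at 81.40° ✓; |DK| = 19.20 ✓; ∠DKV = 139.6° ✓; |KV| = 29.50 ✓; ∠KVP = 120.8° ✓; |VP| = 18.10 ✓; ∠(VP, PE) = 90.00° ✓; |PE| = 10.20 ✓; ∠PEM = 146.4° ✓; |EM| = 28.80 ✓; ∠EMU = 82.30° ✓; |MU| = 11.30 ✓; ∠MUN = 79.00° ✓; |UN| = 23.50 ✗.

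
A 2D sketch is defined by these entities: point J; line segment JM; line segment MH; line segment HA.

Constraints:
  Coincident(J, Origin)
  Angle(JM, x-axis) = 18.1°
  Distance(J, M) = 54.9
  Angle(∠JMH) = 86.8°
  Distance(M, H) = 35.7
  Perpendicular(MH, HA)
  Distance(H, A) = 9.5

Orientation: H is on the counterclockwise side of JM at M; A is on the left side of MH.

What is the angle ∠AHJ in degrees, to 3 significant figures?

30.8°

J is at the origin; JM runs at 18.1° with length 54.9, so M = 54.9·(cos 18.1°, sin 18.1°) = (52.2, 17.1). ∠JMH = 86.8°, so MH runs at 18.1° + (180° − 86.8°) = 111° from the x-axis; with |MH| = 35.7, H = M + 35.7·(cos 111°, sin 111°) = (39.2, 50.3). MH ⟂ HA; with |HA| = 9.5 on the left of MH, A = H + 9.5·(-0.932, -0.363) = (30.4, 46.9). Then cos ∠AHJ = HA·HJ / (|HA||HJ|), giving 30.8°.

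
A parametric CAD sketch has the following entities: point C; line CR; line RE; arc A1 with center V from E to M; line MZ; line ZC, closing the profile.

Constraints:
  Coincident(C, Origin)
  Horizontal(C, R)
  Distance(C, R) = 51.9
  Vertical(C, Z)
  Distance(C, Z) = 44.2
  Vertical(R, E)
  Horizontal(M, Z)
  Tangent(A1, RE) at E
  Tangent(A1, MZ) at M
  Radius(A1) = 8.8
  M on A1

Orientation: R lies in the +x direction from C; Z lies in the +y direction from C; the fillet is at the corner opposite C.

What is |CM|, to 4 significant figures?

61.74

C is at the origin; C and R share the same y with |CR| = 51.9 and R on the +x side, so R = (51.90, 0.000). C and Z share the same x with |CZ| = 44.2 and Z on the +y side, so Z = (0.000, 44.20). The virtual corner opposite C is at (51.90, 44.20). Tangency of A1 to RE means the radius VE is perpendicular to RE and the tangent condition forces VM to be normal to MZ, with radius 8.8, so the center V sits 8.8 in from both sides at V = (43.10, 35.40). That places the tangent points at E = (51.90, 35.40) on RE and M = (43.10, 44.20) on MZ. Then |CM| = |M − C| = 61.74.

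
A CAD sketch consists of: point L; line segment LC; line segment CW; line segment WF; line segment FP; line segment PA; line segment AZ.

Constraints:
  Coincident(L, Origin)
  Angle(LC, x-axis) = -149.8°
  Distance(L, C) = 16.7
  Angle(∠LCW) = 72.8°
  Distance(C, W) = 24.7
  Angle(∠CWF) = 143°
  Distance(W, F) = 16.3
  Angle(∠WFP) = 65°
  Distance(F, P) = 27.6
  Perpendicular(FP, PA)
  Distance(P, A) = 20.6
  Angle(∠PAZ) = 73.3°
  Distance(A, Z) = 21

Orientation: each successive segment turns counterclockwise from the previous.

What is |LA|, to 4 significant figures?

11.44

L is at the origin; LC runs at -149.8° with length 16.7, so C = (-14.43, -8.400). ∠LCW = 72.8° gives CW at -42.60° from the x-axis; with |CW| = 24.7, W = (3.748, -25.12). ∠CWF = 143.0° gives WF at -5.600° from the x-axis; with |WF| = 16.3, F = (19.97, -26.71). ∠WFP = 65.0° gives FP at 109.4° from the x-axis; with |FP| = 27.6, P = (10.80, -0.6769). FP ⟂ PA, so PA runs at -160.6°; with |PA| = 20.6, A = (-8.628, -7.519). Then |LA| = |A − L| = 11.44.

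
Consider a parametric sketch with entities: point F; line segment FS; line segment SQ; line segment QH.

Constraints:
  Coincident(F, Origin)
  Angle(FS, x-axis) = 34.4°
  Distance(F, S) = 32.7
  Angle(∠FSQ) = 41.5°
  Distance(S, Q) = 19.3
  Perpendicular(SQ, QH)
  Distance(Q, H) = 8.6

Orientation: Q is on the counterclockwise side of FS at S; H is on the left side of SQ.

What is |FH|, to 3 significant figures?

14.1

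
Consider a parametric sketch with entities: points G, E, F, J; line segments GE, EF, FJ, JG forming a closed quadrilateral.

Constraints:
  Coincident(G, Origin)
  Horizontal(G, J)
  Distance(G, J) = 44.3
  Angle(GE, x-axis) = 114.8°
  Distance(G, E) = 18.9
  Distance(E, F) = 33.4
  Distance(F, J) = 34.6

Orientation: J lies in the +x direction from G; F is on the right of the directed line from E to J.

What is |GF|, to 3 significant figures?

15.2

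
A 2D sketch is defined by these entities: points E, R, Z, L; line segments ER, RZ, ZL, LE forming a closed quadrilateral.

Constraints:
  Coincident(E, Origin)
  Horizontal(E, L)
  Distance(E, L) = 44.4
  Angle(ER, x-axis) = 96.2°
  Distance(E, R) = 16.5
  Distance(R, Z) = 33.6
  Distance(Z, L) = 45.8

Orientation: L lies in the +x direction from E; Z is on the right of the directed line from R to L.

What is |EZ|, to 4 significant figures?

17.10

Checks: |RZ| = 33.60 ✓; |ZL| = 45.80 ✓.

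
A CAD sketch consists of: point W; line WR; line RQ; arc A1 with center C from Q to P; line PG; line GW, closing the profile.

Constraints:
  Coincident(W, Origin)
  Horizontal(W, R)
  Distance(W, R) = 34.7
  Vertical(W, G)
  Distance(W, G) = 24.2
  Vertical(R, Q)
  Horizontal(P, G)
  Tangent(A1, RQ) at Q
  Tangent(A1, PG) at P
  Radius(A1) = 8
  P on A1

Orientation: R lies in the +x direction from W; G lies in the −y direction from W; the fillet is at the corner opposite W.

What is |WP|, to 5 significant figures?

36.035

W is at the origin; WR is horizontal with |WR| = 34.7 and R on the +x side, so R = (34.700, 0.0000). W and G share the same x with |WG| = 24.2 and G on the −y side, so G = (0.0000, -24.200). The virtual corner opposite W is at (34.700, -24.200). The tangent condition forces CQ to be normal to RQ and tangency of A1 to PG means the radius CP is perpendicular to PG, with radius 8.0, so the center C sits 8.0 in from both sides at C = (26.700, -16.200). That places the tangent points at Q = (34.700, -16.200) on RQ and P = (26.700, -24.200) on PG. Then |WP| = |P − W| = 36.035.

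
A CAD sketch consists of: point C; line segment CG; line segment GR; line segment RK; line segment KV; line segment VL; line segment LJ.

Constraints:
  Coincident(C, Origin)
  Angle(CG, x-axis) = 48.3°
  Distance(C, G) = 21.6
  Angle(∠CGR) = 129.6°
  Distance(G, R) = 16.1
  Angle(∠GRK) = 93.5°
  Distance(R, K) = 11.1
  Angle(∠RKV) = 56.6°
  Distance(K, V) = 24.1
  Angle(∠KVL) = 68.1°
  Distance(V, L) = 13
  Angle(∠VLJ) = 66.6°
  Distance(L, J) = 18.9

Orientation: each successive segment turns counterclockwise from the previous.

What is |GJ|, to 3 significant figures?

14.4

C is at the origin; CG runs at 48.3° with length 21.6, so G = (14.4, 16.1). ∠CGR = 129.6° gives GR at 98.7° from the x-axis; with |GR| = 16.1, R = (11.9, 32.0). ∠GRK = 93.5° gives RK at -175° from the x-axis; with |RK| = 11.1, K = (0.879, 31.0). ∠RKV = 56.6° gives KV at -51.4° from the x-axis; with |KV| = 24.1, V = (15.9, 12.2). ∠KVL = 68.1° gives VL at 60.5° from the x-axis; with |VL| = 13.0, L = (22.3, 23.5). ∠VLJ = 66.6° gives LJ at 174° from the x-axis; with |LJ| = 18.9, J = (3.52, 25.5). Then |GJ| = |J − G| = 14.4.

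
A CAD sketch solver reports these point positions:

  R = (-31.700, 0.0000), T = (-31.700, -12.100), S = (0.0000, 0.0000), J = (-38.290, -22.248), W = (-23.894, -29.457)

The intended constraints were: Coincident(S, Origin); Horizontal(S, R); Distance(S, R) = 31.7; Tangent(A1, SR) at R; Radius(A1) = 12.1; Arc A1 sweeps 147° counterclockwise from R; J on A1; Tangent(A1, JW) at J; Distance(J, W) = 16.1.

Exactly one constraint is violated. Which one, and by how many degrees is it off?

Tangent(A1, JW) at J — off by 6.40°.

S = (0.00, 0.00) ✓; S.y = 0.00, R.y = 0.00 ✓; |SR| = 31.70 ✓; ∠(TR, RS) = 90.00° ✓; |TR| = 12.10 ✓; bearing(T→J) − bearing(T→R) = 147.0° ✓; |TJ| = 12.10 ✓; ∠(TJ, JW) = 83.60° ✗; |JW| = 16.10 ✓.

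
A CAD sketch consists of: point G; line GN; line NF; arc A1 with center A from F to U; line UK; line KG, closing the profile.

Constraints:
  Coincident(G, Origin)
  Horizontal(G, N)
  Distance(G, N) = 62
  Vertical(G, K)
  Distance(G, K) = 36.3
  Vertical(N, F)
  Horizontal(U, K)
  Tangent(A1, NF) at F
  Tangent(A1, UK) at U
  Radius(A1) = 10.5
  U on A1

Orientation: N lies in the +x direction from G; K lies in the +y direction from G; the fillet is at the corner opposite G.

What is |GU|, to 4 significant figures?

63.01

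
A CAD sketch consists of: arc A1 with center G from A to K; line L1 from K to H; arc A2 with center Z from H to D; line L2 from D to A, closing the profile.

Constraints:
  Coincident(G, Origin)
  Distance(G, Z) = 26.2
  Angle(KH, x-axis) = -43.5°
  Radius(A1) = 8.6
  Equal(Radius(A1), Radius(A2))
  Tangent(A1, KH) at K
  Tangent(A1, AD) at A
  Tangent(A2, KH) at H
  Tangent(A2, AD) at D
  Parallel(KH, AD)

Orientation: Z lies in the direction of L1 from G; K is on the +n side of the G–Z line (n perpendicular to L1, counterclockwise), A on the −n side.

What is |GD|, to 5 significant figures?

27.575

The slot axis is L1's direction at -43.5°, so u = (cos -43.5°, sin -43.5°) = (0.72537, -0.68835) and n = (−sin -43.5°, cos -43.5°) = (0.68835, 0.72537). G is at the origin and Z lies 26.2 along u from G, so Z = 26.2·u = (19.005, -18.035). Tangency of A1 to both parallel lines with radius 8.6 puts K and A at G ± 8.6·n: K = (5.9198, 6.2382), A = (-5.9198, -6.2382). Equal radii place H and D the same way about Z: H = Z + 8.6·n = (24.925, -11.797), D = Z − 8.6·n = (13.085, -24.273). Then |GD| = |D − G| = 27.575.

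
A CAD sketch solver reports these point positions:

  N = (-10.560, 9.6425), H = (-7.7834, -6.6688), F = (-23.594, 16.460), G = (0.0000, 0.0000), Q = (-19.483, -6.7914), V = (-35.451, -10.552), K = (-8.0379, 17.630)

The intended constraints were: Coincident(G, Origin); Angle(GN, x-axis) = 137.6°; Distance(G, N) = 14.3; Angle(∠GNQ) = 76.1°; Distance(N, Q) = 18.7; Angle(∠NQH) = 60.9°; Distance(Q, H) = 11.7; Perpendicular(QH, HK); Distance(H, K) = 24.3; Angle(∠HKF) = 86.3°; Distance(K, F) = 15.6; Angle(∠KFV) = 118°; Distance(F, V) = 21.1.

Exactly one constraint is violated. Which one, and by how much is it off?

Distance(F, V) = 21.1 — off by 8.40.

G = (0.00, 0.00) ✓; GN at 137.6° ✓; |GN| = 14.30 ✓; ∠GNQ = 76.10° ✓; |NQ| = 18.70 ✓; ∠NQH = 60.90° ✓; |QH| = 11.70 ✓; ∠(QH, HK) = 90.00° ✓; |HK| = 24.30 ✓; ∠HKF = 86.30° ✓; |KF| = 15.60 ✓; ∠KFV = 118.0° ✓; |FV| = 29.50 ✗.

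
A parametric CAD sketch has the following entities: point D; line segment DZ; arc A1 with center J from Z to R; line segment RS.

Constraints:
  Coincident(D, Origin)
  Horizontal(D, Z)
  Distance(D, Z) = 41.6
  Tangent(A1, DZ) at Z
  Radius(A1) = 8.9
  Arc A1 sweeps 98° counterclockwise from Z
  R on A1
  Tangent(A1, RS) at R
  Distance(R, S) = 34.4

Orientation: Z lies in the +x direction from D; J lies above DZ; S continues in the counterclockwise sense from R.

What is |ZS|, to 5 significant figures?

44.387

On A1, Z sits at bearing -90° from J; a 98° counterclockwise sweep puts R at bearing 8°, so R = J + 8.9·(cos 8°, sin 8°) = (50.413, 10.139). Tangency of A1 to RS means the radius JR is perpendicular to RS, so RS runs along (−sin 8°, cos 8°); with |RS| = 34.4, S = (45.626, 44.204). Then |ZS| = |S − Z| = 44.387.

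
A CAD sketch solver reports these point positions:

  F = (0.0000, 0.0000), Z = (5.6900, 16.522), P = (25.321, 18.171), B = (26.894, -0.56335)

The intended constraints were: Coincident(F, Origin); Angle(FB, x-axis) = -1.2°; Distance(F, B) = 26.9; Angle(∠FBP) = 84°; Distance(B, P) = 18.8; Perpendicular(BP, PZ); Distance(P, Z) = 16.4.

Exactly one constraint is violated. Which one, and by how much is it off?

Distance(P, Z) = 16.4 — off by 3.30.

F = (0.00, 0.00) ✓; FB at -1.200° ✓; |FB| = 26.90 ✓; ∠FBP = 84.00° ✓; |BP| = 18.80 ✓; ∠(BP, PZ) = 90.00° ✓; |PZ| = 19.70 ✗.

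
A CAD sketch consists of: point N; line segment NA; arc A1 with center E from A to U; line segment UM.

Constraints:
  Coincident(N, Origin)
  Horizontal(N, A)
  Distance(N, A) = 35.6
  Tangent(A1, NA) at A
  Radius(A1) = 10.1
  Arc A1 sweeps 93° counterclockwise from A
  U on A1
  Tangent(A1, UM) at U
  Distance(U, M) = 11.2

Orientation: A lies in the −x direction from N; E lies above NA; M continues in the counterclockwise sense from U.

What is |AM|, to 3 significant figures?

23.8

On A1, A sits at bearing -90° from E; a 93° counterclockwise sweep puts U at bearing 3°, so U = E + 10.1·(cos 3°, sin 3°) = (-25.5, 10.6). Since A1 is tangent to UM there, EU ⟂ UM, so UM runs along (−sin 3°, cos 3°); with |UM| = 11.2, M = (-26.1, 21.8). Then |AM| = |M − A| = 23.8.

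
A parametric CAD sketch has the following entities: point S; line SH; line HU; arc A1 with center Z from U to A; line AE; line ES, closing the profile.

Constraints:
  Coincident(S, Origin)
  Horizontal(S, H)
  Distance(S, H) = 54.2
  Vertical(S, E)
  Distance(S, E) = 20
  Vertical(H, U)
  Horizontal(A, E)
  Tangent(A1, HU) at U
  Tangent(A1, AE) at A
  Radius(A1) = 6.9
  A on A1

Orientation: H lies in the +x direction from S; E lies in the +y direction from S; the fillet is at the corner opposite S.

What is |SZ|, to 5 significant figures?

49.081

S and E share the same x with |SE| = 20.0 and E on the +y side, so E = (0.0000, 20.000). The virtual corner opposite S is at (54.200, 20.000). Tangency of A1 to HU means the radius ZU is perpendicular to HU and tangency of A1 to AE means the radius ZA is perpendicular to AE, with radius 6.9, so the center Z sits 6.9 in from both sides at Z = (47.300, 13.100). Then |SZ| = |Z − S| = 49.081.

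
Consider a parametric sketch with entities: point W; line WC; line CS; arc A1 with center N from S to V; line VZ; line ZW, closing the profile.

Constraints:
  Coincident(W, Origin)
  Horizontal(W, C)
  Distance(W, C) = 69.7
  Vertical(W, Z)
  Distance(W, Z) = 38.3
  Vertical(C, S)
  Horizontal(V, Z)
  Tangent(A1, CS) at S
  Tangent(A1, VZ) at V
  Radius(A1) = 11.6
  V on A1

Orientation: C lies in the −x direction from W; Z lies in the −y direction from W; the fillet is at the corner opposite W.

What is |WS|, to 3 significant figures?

74.6

W is at the origin; W and C share the same y with |WC| = 69.7 and C on the −x side, so C = (-69.7, 0.00). W and Z share the same x with |WZ| = 38.3 and Z on the −y side, so Z = (0.00, -38.3). The virtual corner opposite W is at (-69.7, -38.3). The tangent condition forces NS to be normal to CS and A1 meets VZ tangentially, so NV is at right angles to VZ, with radius 11.6, so the center N sits 11.6 in from both sides at N = (-58.1, -26.7). That places the tangent points at S = (-69.7, -26.7) on CS and V = (-58.1, -38.3) on VZ. Then |WS| = |S − W| = 74.6.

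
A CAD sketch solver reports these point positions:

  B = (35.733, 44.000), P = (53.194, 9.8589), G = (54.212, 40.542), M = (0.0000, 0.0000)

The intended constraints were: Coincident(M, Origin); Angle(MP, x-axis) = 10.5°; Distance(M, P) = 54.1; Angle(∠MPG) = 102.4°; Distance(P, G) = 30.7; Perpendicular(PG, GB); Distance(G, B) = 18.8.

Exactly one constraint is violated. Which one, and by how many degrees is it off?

Perpendicular(PG, GB) — off by 8.70°.

M = (0.00, 0.00) ✓; MP at 10.50° ✓; |MP| = 54.10 ✓; ∠MPG = 102.4° ✓; |PG| = 30.70 ✓; ∠(PG, GB) = 81.30° ✗; |GB| = 18.80 ✓.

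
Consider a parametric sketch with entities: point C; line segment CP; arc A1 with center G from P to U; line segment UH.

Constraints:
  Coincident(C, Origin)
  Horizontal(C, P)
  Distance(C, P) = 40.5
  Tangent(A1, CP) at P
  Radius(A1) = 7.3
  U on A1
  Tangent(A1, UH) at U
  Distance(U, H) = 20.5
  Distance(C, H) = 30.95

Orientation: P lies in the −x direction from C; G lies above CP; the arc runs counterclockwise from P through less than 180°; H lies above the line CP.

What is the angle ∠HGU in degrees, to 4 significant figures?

70.40°

C is at the origin; CP is horizontal with |CP| = 40.5 and P on the −x side, so P = (-40.50, 0.000). Tangency of A1 to CP means the radius GP is perpendicular to CP, so G = P + (0, 7.3) = (-40.50, 7.300). Since GU ⟂ UH (tangency), |GH| = √(7.3² + 20.5²) = 21.76 regardless of where U sits on A1. So H lies on both circle(C, 30.95) and circle(G, 21.76); the above-CP intersection is H = (-23.19, 20.49). U is the foot of the tangent from H: U = (-34.38, 3.316).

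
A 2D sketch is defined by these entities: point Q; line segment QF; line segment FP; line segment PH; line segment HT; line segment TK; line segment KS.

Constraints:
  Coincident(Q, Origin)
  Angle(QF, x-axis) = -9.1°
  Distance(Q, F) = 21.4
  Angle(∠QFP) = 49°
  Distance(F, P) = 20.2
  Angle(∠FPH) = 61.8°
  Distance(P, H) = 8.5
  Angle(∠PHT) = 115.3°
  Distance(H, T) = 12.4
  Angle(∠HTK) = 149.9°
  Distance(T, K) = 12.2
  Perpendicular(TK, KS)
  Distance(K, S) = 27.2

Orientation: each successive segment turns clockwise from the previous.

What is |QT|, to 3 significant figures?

13.8

Q is at the origin; QF runs at -9.1° with length 21.4, so F = (21.1, -3.38). ∠QFP = 49.0° gives FP at -140° from the x-axis; with |FP| = 20.2, P = (5.63, -16.3). ∠FPH = 61.8° gives PH at 102° from the x-axis; with |PH| = 8.5, H = (3.91, -8.02). ∠PHT = 115.3° gives HT at 37.0° from the x-axis; with |HT| = 12.4, T = (13.8, -0.556). Then |QT| = |T − Q| = 13.8.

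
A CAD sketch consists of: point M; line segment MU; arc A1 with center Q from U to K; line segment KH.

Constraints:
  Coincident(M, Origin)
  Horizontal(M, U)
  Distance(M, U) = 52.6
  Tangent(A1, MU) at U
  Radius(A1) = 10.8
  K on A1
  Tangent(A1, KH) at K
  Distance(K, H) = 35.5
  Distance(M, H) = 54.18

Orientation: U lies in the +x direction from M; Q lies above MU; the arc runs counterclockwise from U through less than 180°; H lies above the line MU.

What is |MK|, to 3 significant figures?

62.7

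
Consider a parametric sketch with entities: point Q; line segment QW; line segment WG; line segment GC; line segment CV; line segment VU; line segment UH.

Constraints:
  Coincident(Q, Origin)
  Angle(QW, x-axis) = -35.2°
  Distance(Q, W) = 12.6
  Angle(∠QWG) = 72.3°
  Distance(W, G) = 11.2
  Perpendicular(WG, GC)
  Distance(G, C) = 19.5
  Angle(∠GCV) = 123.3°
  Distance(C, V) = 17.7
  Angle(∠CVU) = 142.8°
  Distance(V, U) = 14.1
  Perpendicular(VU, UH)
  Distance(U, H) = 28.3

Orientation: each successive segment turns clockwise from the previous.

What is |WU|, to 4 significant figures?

33.32

Q is at the origin; QW runs at -35.2° with length 12.6, so W = (10.30, -7.263). ∠QWG = 72.3° gives WG at -142.9° from the x-axis; with |WG| = 11.2, G = (1.363, -14.02). The perpendicularity gives GC at right angles to WG, so GC runs at 127.1°; with |GC| = 19.5, C = (-10.40, 1.534). ∠GCV = 123.3° gives CV at 70.40° from the x-axis; with |CV| = 17.7, V = (-4.462, 18.21). ∠CVU = 142.8° gives VU at 33.20° from the x-axis; with |VU| = 14.1, U = (7.336, 25.93). Then |WU| = |U − W| = 33.32.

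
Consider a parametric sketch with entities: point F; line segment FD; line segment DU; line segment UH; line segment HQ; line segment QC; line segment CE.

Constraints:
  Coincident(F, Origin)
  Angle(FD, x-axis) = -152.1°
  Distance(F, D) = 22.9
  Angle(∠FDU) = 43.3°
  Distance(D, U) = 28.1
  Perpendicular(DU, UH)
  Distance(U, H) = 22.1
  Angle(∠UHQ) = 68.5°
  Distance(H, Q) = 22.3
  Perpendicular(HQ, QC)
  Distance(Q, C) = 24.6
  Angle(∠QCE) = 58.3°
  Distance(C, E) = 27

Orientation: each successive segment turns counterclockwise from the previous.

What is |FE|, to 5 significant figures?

16.165

F is at the origin; FD runs at -152.1° with length 22.9, so D = (-20.238, -10.716). ∠FDU = 43.3° gives DU at -15.400° from the x-axis; with |DU| = 28.1, U = (6.8528, -18.178). The perpendicularity gives UH at right angles to DU, so UH runs at 74.600°; with |UH| = 22.1, H = (12.722, 3.1288). ∠UHQ = 68.5° gives HQ at -173.90° from the x-axis; with |HQ| = 22.3, Q = (-9.4521, 0.75910). The perpendicularity gives QC at right angles to HQ, so QC runs at -83.900°; with |QC| = 24.6, C = (-6.8380, -23.702). ∠QCE = 58.3° gives CE at 37.800° from the x-axis; with |CE| = 27.0, E = (14.496, -7.1531). Then |FE| = |E − F| = 16.165.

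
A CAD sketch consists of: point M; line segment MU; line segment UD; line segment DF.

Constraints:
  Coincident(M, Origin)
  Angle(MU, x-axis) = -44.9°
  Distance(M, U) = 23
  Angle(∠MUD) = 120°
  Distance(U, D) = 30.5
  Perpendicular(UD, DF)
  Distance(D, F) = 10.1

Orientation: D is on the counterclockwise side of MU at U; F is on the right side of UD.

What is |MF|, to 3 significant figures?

51.6

M is at the origin; MU runs at -44.9° with length 23.0, so U = 23.0·(cos -44.9°, sin -44.9°) = (16.3, -16.2). ∠MUD = 120.0°, so UD runs at -44.9° + (180° − 120.0°) = 15.1° from the x-axis; with |UD| = 30.5, D = U + 30.5·(cos 15.1°, sin 15.1°) = (45.7, -8.29). UD is perpendicular to DF; with |DF| = 10.1 on the right of UD, F = D + 10.1·(0.261, -0.965) = (48.4, -18.0). Then |MF| = |F − M| = 51.6.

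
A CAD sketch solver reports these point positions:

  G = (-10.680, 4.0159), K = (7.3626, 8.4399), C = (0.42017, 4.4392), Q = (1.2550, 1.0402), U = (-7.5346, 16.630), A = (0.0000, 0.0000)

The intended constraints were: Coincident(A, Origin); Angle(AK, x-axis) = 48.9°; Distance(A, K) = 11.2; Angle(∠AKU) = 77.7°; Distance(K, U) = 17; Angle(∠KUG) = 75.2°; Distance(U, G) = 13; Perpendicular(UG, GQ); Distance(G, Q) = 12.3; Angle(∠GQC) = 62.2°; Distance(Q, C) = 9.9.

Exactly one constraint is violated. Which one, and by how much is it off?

Distance(Q, C) = 9.9 — off by 6.40.

A = (0.00, 0.00) ✓; AK at 48.90° ✓; |AK| = 11.20 ✓; ∠AKU = 77.70° ✓; |KU| = 17.00 ✓; ∠KUG = 75.20° ✓; |UG| = 13.00 ✓; ∠(UG, GQ) = 90.00° ✓; |GQ| = 12.30 ✓; ∠GQC = 62.20° ✓; |QC| = 3.500 ✗.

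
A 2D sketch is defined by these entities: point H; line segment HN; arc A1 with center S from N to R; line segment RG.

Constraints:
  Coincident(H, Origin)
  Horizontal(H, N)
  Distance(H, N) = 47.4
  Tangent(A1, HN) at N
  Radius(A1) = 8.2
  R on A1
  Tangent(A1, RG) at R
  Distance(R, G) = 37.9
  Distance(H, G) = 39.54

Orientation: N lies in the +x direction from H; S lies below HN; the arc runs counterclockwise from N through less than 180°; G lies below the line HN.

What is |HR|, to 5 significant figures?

40.817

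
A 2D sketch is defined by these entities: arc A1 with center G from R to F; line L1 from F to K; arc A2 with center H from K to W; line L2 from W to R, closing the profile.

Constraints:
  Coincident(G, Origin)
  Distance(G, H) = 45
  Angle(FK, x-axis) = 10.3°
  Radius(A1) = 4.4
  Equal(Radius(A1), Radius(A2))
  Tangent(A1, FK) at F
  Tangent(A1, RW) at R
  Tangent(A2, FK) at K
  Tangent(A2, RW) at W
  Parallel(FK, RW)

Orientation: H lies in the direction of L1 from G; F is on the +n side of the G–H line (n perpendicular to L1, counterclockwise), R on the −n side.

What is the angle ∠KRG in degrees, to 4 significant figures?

78.94°

The slot axis is L1's direction at 10.3°, so u = (cos 10.3°, sin 10.3°) = (0.9839, 0.1788) and n = (−sin 10.3°, cos 10.3°) = (-0.1788, 0.9839). G is at the origin and H lies 45.0 along u from G, so H = 45.0·u = (44.27, 8.046). Tangency of A1 to both parallel lines with radius 4.4 puts F and R at G ± 4.4·n: F = (-0.7867, 4.329), R = (0.7867, -4.329). Equal radii place K and W the same way about H: K = H + 4.4·n = (43.49, 12.38), W = H − 4.4·n = (45.06, 3.717). Then cos ∠KRG = RK·RG / (|RK||RG|), giving 78.94°.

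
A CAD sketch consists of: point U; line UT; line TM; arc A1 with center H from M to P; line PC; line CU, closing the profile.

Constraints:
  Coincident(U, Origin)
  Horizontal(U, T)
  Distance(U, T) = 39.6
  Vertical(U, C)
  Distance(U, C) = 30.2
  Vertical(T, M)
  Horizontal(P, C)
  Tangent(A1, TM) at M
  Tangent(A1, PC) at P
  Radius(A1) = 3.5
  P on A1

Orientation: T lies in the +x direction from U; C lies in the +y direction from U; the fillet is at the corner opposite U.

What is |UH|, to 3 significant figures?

44.9

UC is vertical with |UC| = 30.2 and C on the +y side, so C = (0.00, 30.2). The virtual corner opposite U is at (39.6, 30.2). Since A1 is tangent to TM there, HM ⟂ TM and since A1 is tangent to PC there, HP ⟂ PC, with radius 3.5, so the center H sits 3.5 in from both sides at H = (36.1, 26.7). Then |UH| = |H − U| = 44.9.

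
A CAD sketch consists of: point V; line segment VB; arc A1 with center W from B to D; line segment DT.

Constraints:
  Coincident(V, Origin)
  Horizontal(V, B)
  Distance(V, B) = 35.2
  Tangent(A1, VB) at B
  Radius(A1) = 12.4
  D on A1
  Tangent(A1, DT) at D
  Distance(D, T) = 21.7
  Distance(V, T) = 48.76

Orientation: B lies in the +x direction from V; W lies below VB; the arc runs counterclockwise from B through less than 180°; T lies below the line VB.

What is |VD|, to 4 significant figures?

29.10

V is at the origin; V and B share the same y with |VB| = 35.2 and B on the +x side, so B = (35.20, 0.000). The tangent condition forces WB to be normal to VB, so W = B + (0, -12.4) = (35.20, -12.40). Since WD ⟂ DT (tangency), |WT| = √(12.4² + 21.7²) = 24.99 regardless of where D sits on A1. So T lies on both circle(V, 48.76) and circle(W, 24.99); the below-VB intersection is T = (31.60, -37.13). D is the foot of the tangent from T: D = (23.66, -16.94).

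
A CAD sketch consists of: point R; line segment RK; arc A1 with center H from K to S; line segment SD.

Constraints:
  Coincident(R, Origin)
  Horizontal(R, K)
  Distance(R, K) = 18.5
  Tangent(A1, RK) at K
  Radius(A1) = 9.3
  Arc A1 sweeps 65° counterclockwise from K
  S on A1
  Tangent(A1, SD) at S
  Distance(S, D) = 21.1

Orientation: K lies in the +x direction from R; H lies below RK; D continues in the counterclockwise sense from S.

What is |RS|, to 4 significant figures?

11.41

R is at the origin; R and K share the same y with |RK| = 18.5 and K on the +x side, so K = (18.50, 0.000). A1 meets RK tangentially, so HK is at right angles to RK, so H = K + (0, -9.3) = (18.50, -9.300). On A1, K sits at bearing 90° from H; a 65° counterclockwise sweep puts S at bearing 155°, so S = H + 9.3·(cos 155°, sin 155°) = (10.07, -5.370). Then |RS| = |S − R| = 11.41.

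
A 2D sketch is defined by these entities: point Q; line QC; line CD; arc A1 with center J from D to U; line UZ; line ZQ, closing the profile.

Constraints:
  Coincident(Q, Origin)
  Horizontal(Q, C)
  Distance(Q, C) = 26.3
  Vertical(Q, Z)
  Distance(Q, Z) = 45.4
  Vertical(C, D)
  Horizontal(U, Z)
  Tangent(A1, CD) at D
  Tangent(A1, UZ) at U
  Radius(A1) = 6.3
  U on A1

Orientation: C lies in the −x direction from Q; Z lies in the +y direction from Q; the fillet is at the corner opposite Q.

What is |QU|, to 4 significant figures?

49.61

The virtual corner opposite Q is at (-26.30, 45.40). Tangency of A1 to CD means the radius JD is perpendicular to CD and the tangent condition forces JU to be normal to UZ, with radius 6.3, so the center J sits 6.3 in from both sides at J = (-20.00, 39.10). That places the tangent points at D = (-26.30, 39.10) on CD and U = (-20.00, 45.40) on UZ. Then |QU| = |U − Q| = 49.61.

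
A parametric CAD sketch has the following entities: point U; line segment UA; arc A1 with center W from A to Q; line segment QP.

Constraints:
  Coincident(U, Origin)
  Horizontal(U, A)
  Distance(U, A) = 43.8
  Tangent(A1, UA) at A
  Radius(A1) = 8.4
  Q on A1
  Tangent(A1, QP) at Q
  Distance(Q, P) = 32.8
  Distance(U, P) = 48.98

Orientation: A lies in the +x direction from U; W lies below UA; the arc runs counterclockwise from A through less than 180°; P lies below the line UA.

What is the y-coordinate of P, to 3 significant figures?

-39.1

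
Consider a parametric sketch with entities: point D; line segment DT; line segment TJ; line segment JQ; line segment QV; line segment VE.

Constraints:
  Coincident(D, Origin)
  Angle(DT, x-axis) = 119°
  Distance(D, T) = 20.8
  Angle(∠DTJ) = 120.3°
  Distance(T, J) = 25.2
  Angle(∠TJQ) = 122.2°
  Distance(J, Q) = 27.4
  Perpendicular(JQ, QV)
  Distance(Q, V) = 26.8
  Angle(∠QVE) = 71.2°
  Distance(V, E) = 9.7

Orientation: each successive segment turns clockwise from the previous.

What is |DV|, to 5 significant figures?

33.812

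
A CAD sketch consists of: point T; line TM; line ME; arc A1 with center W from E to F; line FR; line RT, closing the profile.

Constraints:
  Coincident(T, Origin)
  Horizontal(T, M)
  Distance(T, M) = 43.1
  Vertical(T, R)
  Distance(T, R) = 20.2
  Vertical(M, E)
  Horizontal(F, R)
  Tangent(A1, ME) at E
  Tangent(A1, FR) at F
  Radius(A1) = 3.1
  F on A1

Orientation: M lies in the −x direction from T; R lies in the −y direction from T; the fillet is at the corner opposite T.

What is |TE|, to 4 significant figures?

46.37

The virtual corner opposite T is at (-43.10, -20.20). The tangent condition forces WE to be normal to ME and A1 meets FR tangentially, so WF is at right angles to FR, with radius 3.1, so the center W sits 3.1 in from both sides at W = (-40.00, -17.10). That places the tangent points at E = (-43.10, -17.10) on ME and F = (-40.00, -20.20) on FR. Then |TE| = |E − T| = 46.37.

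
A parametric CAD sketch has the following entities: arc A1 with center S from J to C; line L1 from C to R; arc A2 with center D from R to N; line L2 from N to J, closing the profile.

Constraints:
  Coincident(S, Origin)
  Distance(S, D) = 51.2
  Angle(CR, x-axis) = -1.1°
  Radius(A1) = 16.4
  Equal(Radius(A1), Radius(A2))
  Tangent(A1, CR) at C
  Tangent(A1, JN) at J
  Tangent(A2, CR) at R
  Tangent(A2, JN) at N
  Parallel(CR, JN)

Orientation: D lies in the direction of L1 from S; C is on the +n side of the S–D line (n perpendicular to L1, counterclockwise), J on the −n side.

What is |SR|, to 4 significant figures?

53.76

The slot axis is L1's direction at -1.1°, so u = (cos -1.1°, sin -1.1°) = (0.9998, -0.01920) and n = (−sin -1.1°, cos -1.1°) = (0.01920, 0.9998). S is at the origin and D lies 51.2 along u from S, so D = 51.2·u = (51.19, -0.9829). Tangency of A1 to both parallel lines with radius 16.4 puts C and J at S ± 16.4·n: C = (0.3148, 16.40), J = (-0.3148, -16.40). Equal radii place R and N the same way about D: R = D + 16.4·n = (51.51, 15.41), N = D − 16.4·n = (50.88, -17.38). Then |SR| = |R − S| = 53.76.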